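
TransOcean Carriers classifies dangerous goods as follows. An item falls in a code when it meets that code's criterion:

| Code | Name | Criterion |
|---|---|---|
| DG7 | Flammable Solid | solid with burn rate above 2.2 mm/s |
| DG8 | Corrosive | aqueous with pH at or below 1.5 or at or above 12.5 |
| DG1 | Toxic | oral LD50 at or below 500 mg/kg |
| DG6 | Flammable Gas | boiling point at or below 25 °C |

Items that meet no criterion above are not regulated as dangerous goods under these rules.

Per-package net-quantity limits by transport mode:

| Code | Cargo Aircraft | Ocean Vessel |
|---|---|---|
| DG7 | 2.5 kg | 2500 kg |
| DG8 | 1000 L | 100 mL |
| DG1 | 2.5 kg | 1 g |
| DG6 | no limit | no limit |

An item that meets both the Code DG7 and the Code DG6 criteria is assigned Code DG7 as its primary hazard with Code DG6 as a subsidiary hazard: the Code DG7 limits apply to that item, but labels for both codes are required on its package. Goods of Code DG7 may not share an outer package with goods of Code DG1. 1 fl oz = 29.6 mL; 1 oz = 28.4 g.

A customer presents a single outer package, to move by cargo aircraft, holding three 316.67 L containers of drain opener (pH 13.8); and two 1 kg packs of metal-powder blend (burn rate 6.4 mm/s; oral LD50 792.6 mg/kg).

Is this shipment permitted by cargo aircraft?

With pH 13.8 (≥ 12.5), the drain opener falls in Code DG8.
The metal-powder blend has burn rate 6.4 mm/s, which is > 2.2 mm/s, so it is Code DG7 (Flammable Solid).
Code DG7 quantity: two 1 kg packs = 2 kg.
2 kg is within the cargo aircraft limit of 2.5 kg for Code DG7.
Code DG8 quantity: three 316.67 L containers = 950.01 L.
950.01 L ≤ 1000 L (cargo aircraft limit, Code DG8) — within limit.
The segregation rule (Code DG7 with Code DG1) does not apply to Code DG7 with Code DG8.
Every hazard code is within its cargo aircraft limit and no segregation rule is violated.

Yes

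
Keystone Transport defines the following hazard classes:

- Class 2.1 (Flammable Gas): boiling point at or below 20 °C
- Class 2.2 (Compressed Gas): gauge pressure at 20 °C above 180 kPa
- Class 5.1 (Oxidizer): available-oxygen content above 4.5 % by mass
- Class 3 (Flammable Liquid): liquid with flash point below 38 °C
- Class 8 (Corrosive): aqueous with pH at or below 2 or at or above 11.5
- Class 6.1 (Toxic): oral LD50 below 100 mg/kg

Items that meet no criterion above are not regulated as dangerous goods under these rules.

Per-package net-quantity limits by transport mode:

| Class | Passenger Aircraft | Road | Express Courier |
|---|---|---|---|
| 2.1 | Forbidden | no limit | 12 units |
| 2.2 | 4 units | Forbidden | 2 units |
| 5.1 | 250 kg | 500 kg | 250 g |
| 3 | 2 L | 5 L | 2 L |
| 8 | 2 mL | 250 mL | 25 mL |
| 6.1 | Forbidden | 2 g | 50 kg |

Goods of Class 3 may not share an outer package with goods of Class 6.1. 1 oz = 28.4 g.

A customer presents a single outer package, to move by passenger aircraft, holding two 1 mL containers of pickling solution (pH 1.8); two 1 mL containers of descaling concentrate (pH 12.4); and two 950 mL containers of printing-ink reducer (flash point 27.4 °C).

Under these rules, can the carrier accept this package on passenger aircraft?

No

The pickling solution has pH 1.8, which is ≤ 2, so it is Class 8 (Corrosive).
The descaling concentrate has pH 12.4, which is ≥ 11.5, so it is Class 8 (Corrosive).
The printing-ink reducer has flash point 27.4 °C, which is < 38 °C, so it is Class 3 (Flammable Liquid).
Class 8 net quantity: (two 1 mL containers = 2 mL) + (two 1 mL containers = 2 mL) = 4 mL.
4 mL exceeds the passenger aircraft limit of 2 mL for Class 8.
Class 3 quantity: two 950 mL containers = 1.9 L.
That is within the Class 3 passenger aircraft limit of 2 L.
The segregation rule (Class 3 with Class 6.1) does not apply to Class 8 with Class 3.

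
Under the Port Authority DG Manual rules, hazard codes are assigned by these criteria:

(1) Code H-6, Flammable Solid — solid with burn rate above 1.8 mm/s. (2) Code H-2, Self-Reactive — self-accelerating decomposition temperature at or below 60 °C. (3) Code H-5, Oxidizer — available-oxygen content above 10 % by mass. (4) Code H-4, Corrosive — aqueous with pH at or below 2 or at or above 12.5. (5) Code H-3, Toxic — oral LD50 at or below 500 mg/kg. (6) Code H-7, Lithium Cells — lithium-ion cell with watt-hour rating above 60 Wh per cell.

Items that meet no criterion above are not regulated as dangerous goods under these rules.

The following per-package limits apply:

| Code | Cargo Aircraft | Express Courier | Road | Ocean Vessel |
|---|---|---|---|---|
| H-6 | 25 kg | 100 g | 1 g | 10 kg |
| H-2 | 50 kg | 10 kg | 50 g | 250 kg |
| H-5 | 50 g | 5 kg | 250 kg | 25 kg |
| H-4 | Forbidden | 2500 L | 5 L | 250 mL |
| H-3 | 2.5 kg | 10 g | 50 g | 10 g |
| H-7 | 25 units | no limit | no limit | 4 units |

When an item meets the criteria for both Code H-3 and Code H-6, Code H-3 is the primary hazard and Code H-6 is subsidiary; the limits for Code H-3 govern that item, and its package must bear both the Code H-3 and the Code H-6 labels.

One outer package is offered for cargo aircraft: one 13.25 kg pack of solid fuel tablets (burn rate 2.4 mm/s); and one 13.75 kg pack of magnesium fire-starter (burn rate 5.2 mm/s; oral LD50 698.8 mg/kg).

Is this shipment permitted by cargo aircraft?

Solid fuel tablets: burn rate 2.4 mm/s > 1.8 mm/s → Code H-6 (Flammable Solid).
With burn rate 5.2 mm/s (> 1.8 mm/s), the magnesium fire-starter falls in Code H-6.
Code H-6 net quantity: 13.25 kg + 13.75 kg = 27 kg.
That exceeds the Code H-6 cargo aircraft limit of 25 kg.

No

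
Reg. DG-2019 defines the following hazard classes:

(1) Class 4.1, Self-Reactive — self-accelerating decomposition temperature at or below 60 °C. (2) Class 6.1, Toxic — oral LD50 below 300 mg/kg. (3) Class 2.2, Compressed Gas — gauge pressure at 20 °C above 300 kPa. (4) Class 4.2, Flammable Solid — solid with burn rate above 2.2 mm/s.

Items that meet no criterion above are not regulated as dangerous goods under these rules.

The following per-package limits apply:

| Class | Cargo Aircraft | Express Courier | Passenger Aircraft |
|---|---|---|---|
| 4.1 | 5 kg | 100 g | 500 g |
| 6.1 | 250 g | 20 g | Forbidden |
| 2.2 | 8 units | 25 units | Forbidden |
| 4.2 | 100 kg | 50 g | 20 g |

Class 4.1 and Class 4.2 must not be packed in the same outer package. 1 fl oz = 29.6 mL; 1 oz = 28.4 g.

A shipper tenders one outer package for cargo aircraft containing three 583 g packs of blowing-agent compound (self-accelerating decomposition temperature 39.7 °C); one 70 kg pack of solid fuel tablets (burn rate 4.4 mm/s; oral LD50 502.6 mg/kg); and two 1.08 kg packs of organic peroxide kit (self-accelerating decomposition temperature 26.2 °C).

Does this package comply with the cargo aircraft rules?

No

With self-accelerating decomposition temperature 39.7 °C (≤ 60 °C), the blowing-agent compound falls in Class 4.1.
The solid fuel tablets have burn rate 4.4 mm/s, which is > 2.2 mm/s, so they are Class 4.2 (Flammable Solid).
Self-accelerating decomposition temperature 26.2 °C meets the Class 4.1 criterion (Self-Reactive), so the organic peroxide kit is Class 4.1.
Total Class 4.1: (three 583 g packs = 1.749 kg) + (two 1.08 kg packs = 2.16 kg) = 3.909 kg.
That is within the Class 4.1 cargo aircraft limit of 5 kg.
Class 4.2 quantity: 70 kg.
70 kg is within the cargo aircraft limit of 100 kg for Class 4.2.
Class 4.1 and Class 4.2 may not share an outer package.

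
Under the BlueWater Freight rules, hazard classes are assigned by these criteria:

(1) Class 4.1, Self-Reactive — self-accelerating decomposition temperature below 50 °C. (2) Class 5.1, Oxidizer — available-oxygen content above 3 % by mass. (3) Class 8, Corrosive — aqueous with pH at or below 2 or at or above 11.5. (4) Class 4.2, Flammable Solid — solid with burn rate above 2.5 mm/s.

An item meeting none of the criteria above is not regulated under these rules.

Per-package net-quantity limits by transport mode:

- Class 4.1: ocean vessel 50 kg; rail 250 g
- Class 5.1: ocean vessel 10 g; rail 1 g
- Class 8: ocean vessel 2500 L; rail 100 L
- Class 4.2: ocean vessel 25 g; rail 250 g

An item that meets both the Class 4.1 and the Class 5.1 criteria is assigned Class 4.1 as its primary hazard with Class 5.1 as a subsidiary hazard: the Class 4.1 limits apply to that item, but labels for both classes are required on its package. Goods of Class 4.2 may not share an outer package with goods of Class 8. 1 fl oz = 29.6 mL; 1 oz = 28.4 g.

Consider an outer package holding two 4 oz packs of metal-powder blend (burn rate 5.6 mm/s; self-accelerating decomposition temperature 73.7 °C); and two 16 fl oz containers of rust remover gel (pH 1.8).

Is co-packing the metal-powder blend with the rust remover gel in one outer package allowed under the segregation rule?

Burn rate 5.6 mm/s meets the Class 4.2 criterion (Flammable Solid), so the metal-powder blend is Class 4.2.
pH 1.8 meets the Class 8 criterion (Corrosive), so the rust remover gel is Class 8.
Class 4.2 and Class 8 may not share an outer package.

No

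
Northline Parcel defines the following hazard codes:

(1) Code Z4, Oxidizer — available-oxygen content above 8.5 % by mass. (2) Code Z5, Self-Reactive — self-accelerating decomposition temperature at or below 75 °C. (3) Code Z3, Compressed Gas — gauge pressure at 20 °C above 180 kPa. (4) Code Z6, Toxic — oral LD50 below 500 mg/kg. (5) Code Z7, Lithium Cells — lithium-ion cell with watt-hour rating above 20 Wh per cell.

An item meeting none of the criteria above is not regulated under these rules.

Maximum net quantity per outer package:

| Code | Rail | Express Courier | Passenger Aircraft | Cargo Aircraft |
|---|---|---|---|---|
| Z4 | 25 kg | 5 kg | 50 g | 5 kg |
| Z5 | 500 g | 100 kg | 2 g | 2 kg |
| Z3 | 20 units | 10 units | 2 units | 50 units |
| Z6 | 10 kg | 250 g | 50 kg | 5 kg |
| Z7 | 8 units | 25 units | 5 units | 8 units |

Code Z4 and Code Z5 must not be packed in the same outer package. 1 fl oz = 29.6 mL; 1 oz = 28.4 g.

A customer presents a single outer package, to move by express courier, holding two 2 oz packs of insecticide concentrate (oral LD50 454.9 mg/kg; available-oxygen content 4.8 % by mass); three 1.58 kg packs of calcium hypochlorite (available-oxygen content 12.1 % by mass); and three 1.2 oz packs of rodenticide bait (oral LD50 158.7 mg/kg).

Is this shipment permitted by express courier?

The insecticide concentrate has oral LD50 454.9 mg/kg, which is < 500 mg/kg, so it is Code Z6 (Toxic).
Available-oxygen content 12.1 % by mass meets the Code Z4 criterion (Oxidizer), so the calcium hypochlorite is Code Z4.
Oral LD50 158.7 mg/kg meets the Code Z6 criterion (Toxic), so the rodenticide bait is Code Z6.
Code Z4 quantity: three 1.58 kg packs = 4.74 kg.
4.74 kg is within the express courier limit of 5 kg for Code Z4.
Code Z6 net quantity: (two 2 oz packs = 113.6 g) + (three 1.2 oz packs = 102.24 g) = 215.84 g.
215.84 g ≤ 250 g (express courier limit, Code Z6) — within limit.
The segregation rule (Code Z4 with Code Z5) does not apply to Code Z4 with Code Z6.
Every hazard code is within its express courier limit and no segregation rule is violated.

Yes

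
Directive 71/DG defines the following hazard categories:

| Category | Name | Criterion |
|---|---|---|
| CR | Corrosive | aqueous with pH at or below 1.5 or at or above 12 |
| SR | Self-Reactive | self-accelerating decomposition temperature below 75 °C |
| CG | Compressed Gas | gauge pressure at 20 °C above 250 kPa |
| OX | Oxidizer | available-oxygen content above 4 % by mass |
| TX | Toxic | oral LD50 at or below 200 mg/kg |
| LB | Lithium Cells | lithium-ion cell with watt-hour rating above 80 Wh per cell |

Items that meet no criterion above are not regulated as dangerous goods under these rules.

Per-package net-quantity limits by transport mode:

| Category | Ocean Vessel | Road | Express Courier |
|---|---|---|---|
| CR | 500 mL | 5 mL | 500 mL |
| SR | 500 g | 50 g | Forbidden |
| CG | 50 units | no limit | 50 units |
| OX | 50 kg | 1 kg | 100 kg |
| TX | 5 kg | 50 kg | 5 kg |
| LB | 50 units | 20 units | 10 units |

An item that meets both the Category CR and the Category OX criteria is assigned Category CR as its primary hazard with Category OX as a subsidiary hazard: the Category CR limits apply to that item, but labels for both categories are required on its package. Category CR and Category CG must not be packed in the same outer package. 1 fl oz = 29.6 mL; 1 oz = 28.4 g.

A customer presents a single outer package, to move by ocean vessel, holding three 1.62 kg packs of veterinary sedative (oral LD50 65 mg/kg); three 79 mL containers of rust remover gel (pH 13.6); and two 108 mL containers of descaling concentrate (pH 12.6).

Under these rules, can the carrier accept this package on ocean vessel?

Yes

Oral LD50 65 mg/kg meets the Category TX criterion (Toxic), so the veterinary sedative is Category TX.
The rust remover gel has pH 13.6, which is ≥ 12, so it is Category CR (Corrosive).
With pH 12.6 (≥ 12), the descaling concentrate falls in Category CR.
Total Category CR: (three 79 mL containers = 237 mL) + (two 108 mL containers = 216 mL) = 453 mL.
453 mL is within the ocean vessel limit of 500 mL for Category CR.
Category TX quantity: three 1.62 kg packs = 4.86 kg.
4.86 kg is within the ocean vessel limit of 5 kg for Category TX.
The segregation rule (Category CR with Category CG) does not apply to Category CR with Category TX.
Every hazard category is within its ocean vessel limit and no segregation rule is violated.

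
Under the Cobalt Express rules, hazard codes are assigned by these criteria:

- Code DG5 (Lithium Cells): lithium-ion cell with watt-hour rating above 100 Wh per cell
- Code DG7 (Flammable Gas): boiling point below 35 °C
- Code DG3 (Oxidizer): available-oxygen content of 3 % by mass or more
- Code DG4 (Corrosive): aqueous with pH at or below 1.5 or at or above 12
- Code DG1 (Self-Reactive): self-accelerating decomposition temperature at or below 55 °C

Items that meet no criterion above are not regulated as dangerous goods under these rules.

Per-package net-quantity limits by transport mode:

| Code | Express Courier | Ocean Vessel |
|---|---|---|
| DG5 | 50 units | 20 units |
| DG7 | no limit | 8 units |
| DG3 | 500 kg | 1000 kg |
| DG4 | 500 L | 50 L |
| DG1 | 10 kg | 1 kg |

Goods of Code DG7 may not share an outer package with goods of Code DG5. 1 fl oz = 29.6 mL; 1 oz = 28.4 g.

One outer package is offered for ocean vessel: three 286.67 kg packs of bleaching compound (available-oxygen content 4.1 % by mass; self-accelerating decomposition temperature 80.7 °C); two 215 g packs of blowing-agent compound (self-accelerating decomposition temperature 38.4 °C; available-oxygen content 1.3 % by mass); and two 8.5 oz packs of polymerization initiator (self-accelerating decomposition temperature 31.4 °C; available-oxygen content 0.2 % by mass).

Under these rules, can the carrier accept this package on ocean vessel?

Yes

The bleaching compound has available-oxygen content 4.1 % by mass, which is ≥ 3 % by mass, so it is Code DG3 (Oxidizer).
The blowing-agent compound has self-accelerating decomposition temperature 38.4 °C, which is ≤ 55 °C, so it is Code DG1 (Self-Reactive).
Polymerization initiator: self-accelerating decomposition temperature 31.4 °C ≤ 55 °C → Code DG1 (Self-Reactive).
Total Code DG1: (two 215 g packs = 430 g) + (two 8.5 oz packs = 482.8 g) = 912.8 g.
912.8 g ≤ 1 kg (ocean vessel limit, Code DG1) — within limit.
Code DG3 quantity: three 286.67 kg packs = 860.01 kg.
860.01 kg is within the ocean vessel limit of 1000 kg for Code DG3.
The segregation rule (Code DG7 with Code DG5) does not apply to Code DG1 with Code DG3.
Every hazard code is within its ocean vessel limit and no segregation rule is violated.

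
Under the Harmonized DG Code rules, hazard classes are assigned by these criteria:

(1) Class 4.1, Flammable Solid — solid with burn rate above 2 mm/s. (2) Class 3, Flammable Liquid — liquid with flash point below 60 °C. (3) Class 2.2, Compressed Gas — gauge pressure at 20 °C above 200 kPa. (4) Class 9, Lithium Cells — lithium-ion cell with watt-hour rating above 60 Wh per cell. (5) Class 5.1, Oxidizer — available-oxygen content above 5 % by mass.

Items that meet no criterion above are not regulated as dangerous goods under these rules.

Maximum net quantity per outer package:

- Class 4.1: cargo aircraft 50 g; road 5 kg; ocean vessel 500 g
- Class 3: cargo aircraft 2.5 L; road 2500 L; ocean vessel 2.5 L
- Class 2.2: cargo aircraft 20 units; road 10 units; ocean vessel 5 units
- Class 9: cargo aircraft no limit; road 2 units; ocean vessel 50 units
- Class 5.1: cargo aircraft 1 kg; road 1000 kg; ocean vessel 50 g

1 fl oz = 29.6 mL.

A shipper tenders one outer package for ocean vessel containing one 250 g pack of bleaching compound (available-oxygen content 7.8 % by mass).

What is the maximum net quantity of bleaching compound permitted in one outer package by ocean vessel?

50 g

Available-oxygen content 7.8 % by mass meets the Class 5.1 criterion (Oxidizer), so the bleaching compound is Class 5.1.
The ocean vessel limit for Class 5.1 is 50 g.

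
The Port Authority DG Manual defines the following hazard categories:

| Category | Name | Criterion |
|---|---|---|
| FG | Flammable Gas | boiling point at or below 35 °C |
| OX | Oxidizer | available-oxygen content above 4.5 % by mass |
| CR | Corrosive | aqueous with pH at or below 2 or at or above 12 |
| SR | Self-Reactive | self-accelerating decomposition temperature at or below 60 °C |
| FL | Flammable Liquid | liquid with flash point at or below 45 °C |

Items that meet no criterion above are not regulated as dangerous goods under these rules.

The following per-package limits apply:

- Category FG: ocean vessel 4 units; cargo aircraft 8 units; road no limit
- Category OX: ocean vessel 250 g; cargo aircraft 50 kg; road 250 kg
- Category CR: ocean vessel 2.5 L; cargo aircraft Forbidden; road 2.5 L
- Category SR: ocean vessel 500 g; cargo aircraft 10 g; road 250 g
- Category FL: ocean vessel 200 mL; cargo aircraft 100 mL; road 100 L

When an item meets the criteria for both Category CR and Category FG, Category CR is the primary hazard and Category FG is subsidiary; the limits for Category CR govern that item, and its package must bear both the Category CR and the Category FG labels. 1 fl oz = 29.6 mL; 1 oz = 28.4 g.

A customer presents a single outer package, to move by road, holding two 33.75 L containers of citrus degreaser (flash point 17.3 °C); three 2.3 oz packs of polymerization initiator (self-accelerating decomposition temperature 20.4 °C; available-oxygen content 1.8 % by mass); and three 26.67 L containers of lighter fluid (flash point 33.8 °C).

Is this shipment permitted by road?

Flash point 17.3 °C meets the Category FL criterion (Flammable Liquid), so the citrus degreaser is Category FL.
Self-accelerating decomposition temperature 20.4 °C meets the Category SR criterion (Self-Reactive), so the polymerization initiator is Category SR.
The lighter fluid has flash point 33.8 °C, which is ≤ 45 °C, so it is Category FL (Flammable Liquid).
Category FL net quantity: (two 33.75 L containers = 67.5 L) + (three 26.67 L containers = 80.01 L) = 147.51 L.
That exceeds the Category FL road limit of 100 L.
Category SR quantity: three 2.3 oz packs = 195.96 g.
That is within the Category SR road limit of 250 g.

No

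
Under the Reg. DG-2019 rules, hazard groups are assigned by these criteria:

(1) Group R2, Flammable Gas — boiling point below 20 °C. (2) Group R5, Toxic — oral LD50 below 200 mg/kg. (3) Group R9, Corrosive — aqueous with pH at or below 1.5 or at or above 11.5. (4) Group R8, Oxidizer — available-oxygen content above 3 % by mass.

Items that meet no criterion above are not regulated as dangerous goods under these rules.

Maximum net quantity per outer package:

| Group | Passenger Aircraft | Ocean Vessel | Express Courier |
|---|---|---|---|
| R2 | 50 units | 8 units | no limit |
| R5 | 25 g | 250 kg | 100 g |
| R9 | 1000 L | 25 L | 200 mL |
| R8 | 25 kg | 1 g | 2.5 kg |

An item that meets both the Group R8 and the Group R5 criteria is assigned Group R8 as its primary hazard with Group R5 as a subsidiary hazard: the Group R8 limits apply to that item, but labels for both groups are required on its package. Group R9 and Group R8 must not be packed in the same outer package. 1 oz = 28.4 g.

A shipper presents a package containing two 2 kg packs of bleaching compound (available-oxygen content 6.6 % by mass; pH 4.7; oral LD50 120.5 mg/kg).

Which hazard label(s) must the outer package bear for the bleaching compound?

Group R5 and R8

Bleaching compound: available-oxygen content 6.6 % by mass > 3 % by mass → Group R8 (Oxidizer).
Bleaching compound: oral LD50 120.5 mg/kg < 200 mg/kg → Group R5 (Toxic).
By the precedence rule Group R8 is primary and Group R5 is subsidiary, and that rule requires both labels on the package.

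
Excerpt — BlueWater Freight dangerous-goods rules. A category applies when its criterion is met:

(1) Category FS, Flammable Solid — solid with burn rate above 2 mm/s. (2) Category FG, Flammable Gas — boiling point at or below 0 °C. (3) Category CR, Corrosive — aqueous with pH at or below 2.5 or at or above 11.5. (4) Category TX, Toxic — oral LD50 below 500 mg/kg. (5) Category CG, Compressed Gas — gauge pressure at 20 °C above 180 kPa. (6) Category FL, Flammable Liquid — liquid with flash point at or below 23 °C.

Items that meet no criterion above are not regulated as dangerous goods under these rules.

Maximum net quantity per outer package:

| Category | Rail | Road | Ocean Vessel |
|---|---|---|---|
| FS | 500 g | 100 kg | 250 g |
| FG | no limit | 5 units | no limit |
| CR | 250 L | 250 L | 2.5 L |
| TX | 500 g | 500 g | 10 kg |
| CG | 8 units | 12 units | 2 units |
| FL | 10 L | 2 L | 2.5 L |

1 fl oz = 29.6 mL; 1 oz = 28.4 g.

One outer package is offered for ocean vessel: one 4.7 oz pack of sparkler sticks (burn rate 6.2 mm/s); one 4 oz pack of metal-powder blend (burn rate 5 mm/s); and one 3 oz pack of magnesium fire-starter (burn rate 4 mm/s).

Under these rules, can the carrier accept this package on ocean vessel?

No

Sparkler sticks: burn rate 6.2 mm/s > 2 mm/s → Category FS (Flammable Solid).
With burn rate 5 mm/s (> 2 mm/s), the metal-powder blend falls in Category FS.
Burn rate 4 mm/s meets the Category FS criterion (Flammable Solid), so the magnesium fire-starter is Category FS.
Total Category FS: (one 4.7 oz pack = 133.48 g) + (one 4 oz pack = 113.6 g) + (one 3 oz pack = 85.2 g) = 332.28 g.
332.28 g > 250 g (ocean vessel limit, Category FS) — over the limit.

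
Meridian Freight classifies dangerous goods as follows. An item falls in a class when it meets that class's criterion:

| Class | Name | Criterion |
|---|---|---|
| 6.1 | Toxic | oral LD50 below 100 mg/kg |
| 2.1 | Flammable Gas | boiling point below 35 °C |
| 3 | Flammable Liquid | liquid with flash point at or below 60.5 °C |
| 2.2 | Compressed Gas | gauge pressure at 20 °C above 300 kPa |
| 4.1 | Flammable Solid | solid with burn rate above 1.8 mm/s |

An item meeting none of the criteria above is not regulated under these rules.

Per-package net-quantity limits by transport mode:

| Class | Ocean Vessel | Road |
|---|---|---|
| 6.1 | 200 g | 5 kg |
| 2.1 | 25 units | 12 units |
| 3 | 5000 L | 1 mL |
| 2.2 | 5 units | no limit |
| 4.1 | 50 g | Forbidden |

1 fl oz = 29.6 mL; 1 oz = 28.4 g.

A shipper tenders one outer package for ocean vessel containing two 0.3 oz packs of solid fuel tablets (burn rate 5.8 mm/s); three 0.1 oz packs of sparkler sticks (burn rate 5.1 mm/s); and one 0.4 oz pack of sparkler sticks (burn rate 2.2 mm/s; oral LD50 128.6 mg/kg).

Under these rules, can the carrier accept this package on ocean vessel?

Solid fuel tablets: burn rate 5.8 mm/s > 1.8 mm/s → Class 4.1 (Flammable Solid).
Burn rate 5.1 mm/s meets the Class 4.1 criterion (Flammable Solid), so the sparkler sticks are Class 4.1.
With burn rate 2.2 mm/s (> 1.8 mm/s), the sparkler sticks fall in Class 4.1.
Class 4.1 net quantity: (two 0.3 oz packs = 17.04 g) + (three 0.1 oz packs = 8.52 g) + (one 0.4 oz pack = 11.36 g) = 36.92 g.
36.92 g ≤ 50 g (ocean vessel limit, Class 4.1) — within limit.

Yes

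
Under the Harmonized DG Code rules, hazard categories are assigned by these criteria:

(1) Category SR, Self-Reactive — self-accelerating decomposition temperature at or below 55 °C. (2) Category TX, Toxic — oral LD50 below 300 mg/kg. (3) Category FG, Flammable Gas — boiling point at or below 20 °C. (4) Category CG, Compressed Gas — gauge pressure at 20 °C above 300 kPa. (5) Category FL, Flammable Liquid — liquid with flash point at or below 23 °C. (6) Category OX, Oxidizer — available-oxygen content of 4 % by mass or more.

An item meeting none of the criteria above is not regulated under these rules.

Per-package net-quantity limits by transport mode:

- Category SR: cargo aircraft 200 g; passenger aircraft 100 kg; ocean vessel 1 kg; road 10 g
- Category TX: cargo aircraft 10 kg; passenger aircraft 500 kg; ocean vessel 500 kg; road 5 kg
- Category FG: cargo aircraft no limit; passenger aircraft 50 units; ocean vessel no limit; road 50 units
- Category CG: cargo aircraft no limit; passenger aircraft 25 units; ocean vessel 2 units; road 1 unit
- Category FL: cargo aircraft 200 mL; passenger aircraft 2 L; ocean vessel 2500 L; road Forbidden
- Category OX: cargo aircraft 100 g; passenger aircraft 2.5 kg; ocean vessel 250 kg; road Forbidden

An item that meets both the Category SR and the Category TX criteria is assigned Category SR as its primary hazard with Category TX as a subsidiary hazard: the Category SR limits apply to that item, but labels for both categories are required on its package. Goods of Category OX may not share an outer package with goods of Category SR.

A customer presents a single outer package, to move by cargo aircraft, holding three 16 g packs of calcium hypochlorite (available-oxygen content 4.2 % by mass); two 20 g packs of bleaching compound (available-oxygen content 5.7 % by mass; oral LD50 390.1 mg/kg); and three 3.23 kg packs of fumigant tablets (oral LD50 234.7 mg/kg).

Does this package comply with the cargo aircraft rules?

With available-oxygen content 4.2 % by mass (≥ 4 % by mass), the calcium hypochlorite falls in Category OX.
Bleaching compound: available-oxygen content 5.7 % by mass ≥ 4 % by mass → Category OX (Oxidizer).
Fumigant tablets: oral LD50 234.7 mg/kg < 300 mg/kg → Category TX (Toxic).
Total Category OX: (three 16 g packs = 48 g) + (two 20 g packs = 40 g) = 88 g.
That is within the Category OX cargo aircraft limit of 100 g.
Category TX quantity: three 3.23 kg packs = 9.69 kg.
That is within the Category TX cargo aircraft limit of 10 kg.
The segregation rule (Category OX with Category SR) does not apply to Category OX with Category TX.
Every hazard category is within its cargo aircraft limit and no segregation rule is violated.

Yes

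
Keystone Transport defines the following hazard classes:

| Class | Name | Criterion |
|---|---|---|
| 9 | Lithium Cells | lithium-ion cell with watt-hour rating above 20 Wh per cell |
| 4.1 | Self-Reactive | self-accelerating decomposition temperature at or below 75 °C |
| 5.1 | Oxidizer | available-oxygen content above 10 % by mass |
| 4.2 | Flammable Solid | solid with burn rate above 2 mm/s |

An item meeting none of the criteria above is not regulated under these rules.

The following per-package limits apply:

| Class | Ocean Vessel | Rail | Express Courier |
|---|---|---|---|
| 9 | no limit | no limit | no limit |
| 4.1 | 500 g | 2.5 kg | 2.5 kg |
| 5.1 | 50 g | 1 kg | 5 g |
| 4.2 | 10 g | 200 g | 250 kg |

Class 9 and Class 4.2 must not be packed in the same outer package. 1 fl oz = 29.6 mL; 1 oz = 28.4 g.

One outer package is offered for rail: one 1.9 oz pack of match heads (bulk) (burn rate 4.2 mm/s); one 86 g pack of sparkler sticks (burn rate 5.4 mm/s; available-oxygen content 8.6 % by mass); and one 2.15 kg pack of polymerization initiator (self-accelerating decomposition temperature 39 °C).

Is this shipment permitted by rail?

Match heads (bulk): burn rate 4.2 mm/s > 2 mm/s → Class 4.2 (Flammable Solid).
Burn rate 5.4 mm/s meets the Class 4.2 criterion (Flammable Solid), so the sparkler sticks are Class 4.2.
With self-accelerating decomposition temperature 39 °C (≤ 75 °C), the polymerization initiator falls in Class 4.1.
Class 4.2 net quantity: (one 1.9 oz pack = 53.96 g) + 86 g = 139.96 g.
That is within the Class 4.2 rail limit of 200 g.
Class 4.1 quantity: 2.15 kg.
2.15 kg is within the rail limit of 2.5 kg for Class 4.1.
The segregation rule (Class 9 with Class 4.2) does not apply to Class 4.2 with Class 4.1.
Every hazard class is within its rail limit and no segregation rule is violated.

Yes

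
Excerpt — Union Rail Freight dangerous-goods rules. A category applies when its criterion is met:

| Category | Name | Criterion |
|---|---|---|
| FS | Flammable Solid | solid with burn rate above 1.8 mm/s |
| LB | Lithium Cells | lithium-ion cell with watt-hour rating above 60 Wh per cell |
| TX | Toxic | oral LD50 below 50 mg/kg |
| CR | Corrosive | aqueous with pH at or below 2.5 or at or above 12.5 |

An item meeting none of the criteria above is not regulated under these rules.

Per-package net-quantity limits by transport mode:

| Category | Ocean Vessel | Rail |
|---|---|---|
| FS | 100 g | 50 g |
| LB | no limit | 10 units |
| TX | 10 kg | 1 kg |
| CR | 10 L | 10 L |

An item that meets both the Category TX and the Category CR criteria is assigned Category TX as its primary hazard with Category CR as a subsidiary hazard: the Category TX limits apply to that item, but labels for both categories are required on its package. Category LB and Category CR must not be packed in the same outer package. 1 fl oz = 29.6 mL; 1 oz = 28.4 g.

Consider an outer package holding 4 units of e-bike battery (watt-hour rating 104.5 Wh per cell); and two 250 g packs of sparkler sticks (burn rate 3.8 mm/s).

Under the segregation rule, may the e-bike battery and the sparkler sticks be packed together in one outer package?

Watt-hour rating 104.5 Wh per cell meets the Category LB criterion (Lithium Cells), so the e-bike battery is Category LB.
Burn rate 3.8 mm/s meets the Category FS criterion (Flammable Solid), so the sparkler sticks are Category FS.
No segregation rule bars Category LB with Category FS.

Yes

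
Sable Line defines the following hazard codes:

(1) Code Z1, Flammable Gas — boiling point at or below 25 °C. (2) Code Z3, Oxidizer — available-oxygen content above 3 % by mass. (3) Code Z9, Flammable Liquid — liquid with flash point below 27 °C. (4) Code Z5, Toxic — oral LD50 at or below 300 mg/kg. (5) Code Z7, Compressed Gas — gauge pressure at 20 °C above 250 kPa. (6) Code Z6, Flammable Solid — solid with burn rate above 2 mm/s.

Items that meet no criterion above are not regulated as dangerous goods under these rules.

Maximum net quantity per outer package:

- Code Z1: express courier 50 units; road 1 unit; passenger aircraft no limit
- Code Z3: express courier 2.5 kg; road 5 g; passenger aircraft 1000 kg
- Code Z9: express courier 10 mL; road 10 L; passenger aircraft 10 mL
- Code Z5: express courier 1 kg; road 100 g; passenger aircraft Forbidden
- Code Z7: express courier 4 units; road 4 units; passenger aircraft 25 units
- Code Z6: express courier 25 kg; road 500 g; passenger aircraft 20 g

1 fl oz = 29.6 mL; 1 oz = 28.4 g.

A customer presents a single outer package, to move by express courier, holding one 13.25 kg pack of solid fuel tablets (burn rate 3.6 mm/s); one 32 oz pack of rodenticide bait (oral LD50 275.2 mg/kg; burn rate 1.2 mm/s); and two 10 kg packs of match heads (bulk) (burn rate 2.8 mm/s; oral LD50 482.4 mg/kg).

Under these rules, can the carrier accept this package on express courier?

No

Solid fuel tablets: burn rate 3.6 mm/s > 2 mm/s → Code Z6 (Flammable Solid).
Oral LD50 275.2 mg/kg meets the Code Z5 criterion (Toxic), so the rodenticide bait is Code Z5.
With burn rate 2.8 mm/s (> 2 mm/s), the match heads (bulk) fall in Code Z6.
Code Z5 quantity: one 32 oz pack = 908.8 g.
908.8 g ≤ 1 kg (express courier limit, Code Z5) — within limit.
Code Z6 net quantity: 13.25 kg + (two 10 kg packs = 20 kg) = 33.25 kg.
That exceeds the Code Z6 express courier limit of 25 kg.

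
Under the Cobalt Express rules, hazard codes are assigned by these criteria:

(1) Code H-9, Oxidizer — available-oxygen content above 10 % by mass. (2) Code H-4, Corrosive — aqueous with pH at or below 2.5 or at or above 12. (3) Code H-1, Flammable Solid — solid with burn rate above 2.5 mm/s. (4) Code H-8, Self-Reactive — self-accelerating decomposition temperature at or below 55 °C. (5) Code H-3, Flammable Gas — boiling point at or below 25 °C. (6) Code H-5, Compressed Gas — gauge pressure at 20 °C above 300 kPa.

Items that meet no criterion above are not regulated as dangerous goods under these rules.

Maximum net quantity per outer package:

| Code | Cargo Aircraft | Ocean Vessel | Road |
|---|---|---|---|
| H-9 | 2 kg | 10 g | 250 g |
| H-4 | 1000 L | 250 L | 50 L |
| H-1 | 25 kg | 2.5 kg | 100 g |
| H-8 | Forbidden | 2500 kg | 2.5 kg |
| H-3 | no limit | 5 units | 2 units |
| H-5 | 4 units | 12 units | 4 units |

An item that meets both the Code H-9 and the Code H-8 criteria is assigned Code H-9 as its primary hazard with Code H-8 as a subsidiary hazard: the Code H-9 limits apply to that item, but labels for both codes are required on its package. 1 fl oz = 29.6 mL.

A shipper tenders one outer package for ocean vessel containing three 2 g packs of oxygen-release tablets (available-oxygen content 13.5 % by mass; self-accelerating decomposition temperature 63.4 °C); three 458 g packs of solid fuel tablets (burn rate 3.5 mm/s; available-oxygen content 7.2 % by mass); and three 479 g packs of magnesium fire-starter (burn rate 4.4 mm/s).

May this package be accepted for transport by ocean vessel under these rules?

Oxygen-release tablets: available-oxygen content 13.5 % by mass > 10 % by mass → Code H-9 (Oxidizer).
Burn rate 3.5 mm/s meets the Code H-1 criterion (Flammable Solid), so the solid fuel tablets are Code H-1.
With burn rate 4.4 mm/s (> 2.5 mm/s), the magnesium fire-starter falls in Code H-1.
Total Code H-1: (three 458 g packs = 1.374 kg) + (three 479 g packs = 1.437 kg) = 2.811 kg.
2.811 kg > 2.5 kg (ocean vessel limit, Code H-1) — over the limit.
Code H-9 quantity: three 2 g packs = 6 g.
That is within the Code H-9 ocean vessel limit of 10 g.

No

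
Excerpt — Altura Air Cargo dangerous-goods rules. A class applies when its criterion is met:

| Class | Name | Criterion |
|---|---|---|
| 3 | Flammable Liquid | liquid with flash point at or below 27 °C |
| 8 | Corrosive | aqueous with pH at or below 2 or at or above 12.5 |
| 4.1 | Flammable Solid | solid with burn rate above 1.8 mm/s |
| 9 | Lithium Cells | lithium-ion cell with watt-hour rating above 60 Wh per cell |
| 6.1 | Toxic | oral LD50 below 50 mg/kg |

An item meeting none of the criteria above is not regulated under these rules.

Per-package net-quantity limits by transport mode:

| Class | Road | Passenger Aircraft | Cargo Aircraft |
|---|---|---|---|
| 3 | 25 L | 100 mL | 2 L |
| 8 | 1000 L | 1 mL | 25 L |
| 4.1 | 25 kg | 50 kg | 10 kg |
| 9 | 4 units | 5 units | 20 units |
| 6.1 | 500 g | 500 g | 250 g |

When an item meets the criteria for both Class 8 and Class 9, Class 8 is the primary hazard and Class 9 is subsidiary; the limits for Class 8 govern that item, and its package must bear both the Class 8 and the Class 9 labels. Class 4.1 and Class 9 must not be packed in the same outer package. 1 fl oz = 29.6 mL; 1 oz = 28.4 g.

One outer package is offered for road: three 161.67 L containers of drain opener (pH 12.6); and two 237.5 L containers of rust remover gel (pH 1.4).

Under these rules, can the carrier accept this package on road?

With pH 12.6 (≥ 12.5), the drain opener falls in Class 8.
pH 1.4 meets the Class 8 criterion (Corrosive), so the rust remover gel is Class 8.
Class 8 net quantity: (three 161.67 L containers = 485.01 L) + (two 237.5 L containers = 475 L) = 960.01 L.
960.01 L is within the road limit of 1000 L for Class 8.

Yes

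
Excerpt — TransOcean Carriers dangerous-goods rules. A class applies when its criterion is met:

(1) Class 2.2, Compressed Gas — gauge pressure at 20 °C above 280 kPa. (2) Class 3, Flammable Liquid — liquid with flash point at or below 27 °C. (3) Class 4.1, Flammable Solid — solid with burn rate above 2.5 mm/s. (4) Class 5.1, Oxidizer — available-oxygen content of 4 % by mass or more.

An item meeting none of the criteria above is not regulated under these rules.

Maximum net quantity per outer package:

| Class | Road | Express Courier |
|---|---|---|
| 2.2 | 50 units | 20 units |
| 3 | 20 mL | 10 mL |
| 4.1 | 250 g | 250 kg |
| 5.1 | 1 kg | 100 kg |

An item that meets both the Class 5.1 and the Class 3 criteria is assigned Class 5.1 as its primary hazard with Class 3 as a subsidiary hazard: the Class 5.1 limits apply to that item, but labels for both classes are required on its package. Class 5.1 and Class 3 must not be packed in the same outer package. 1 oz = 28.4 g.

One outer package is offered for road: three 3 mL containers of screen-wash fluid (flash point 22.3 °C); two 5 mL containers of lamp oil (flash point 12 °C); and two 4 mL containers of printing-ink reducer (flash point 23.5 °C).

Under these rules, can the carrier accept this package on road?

No

With flash point 22.3 °C (≤ 27 °C), the screen-wash fluid falls in Class 3.
The lamp oil has flash point 12 °C, which is ≤ 27 °C, so it is Class 3 (Flammable Liquid).
Printing-ink reducer: flash point 23.5 °C ≤ 27 °C → Class 3 (Flammable Liquid).
Total Class 3: (three 3 mL containers = 9 mL) + (two 5 mL containers = 10 mL) + (two 4 mL containers = 8 mL) = 27 mL.
27 mL exceeds the road limit of 20 mL for Class 3.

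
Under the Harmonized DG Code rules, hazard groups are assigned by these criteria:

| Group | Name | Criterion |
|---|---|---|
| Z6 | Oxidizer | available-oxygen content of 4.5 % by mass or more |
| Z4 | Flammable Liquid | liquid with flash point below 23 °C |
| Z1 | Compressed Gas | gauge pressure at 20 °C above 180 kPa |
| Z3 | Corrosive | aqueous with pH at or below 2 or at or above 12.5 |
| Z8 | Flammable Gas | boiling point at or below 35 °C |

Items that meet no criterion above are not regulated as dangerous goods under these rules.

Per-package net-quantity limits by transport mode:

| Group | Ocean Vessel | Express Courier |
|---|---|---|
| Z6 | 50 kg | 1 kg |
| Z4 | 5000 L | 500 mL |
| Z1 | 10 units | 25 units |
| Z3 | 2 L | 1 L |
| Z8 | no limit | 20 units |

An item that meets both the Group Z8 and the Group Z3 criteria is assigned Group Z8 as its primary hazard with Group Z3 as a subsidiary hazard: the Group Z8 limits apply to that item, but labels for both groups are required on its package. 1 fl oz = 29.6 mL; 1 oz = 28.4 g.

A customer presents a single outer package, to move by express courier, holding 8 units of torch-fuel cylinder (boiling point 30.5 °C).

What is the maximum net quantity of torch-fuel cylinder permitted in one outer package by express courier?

20 units

With boiling point 30.5 °C (≤ 35 °C), the torch-fuel cylinder falls in Group Z8.
The express courier limit for Group Z8 is 20 units.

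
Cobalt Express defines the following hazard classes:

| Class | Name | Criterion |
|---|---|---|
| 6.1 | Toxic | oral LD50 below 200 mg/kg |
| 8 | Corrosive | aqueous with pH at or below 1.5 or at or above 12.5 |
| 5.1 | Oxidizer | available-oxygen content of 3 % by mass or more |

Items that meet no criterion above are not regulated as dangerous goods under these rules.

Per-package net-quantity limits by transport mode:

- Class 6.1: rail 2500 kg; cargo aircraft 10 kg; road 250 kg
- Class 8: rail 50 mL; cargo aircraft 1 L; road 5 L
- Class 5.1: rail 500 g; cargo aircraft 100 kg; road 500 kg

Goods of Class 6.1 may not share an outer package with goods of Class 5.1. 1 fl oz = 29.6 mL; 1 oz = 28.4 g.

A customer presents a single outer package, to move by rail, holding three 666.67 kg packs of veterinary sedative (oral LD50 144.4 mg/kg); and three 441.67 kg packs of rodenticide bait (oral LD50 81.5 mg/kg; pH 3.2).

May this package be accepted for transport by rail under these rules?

No

Veterinary sedative: oral LD50 144.4 mg/kg < 200 mg/kg → Class 6.1 (Toxic).
The rodenticide bait has oral LD50 81.5 mg/kg, which is < 200 mg/kg, so it is Class 6.1 (Toxic).
Class 6.1 net quantity: (three 666.67 kg packs = 2000.01 kg) + (three 441.67 kg packs = 1325.01 kg) = 3325.02 kg.
3325.02 kg exceeds the rail limit of 2500 kg for Class 6.1.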